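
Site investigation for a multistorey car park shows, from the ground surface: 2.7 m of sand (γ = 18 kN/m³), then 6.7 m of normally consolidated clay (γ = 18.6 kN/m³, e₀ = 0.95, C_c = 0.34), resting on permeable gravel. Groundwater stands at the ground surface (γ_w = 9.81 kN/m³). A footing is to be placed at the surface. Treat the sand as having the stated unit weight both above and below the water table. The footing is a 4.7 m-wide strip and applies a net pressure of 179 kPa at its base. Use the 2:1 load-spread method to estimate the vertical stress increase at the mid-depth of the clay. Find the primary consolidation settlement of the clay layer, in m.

Mid-depth of clay below the ground surface: z = 2.7 + 6.7/2 = 6.05 m.
Total vertical stress at mid-clay: σ_v = 18×2.7 + 18.6×3.35 = 110.91 kPa.
Pore pressure: u = 9.81×(6.05 − 0) = 59.351 kPa.
Initial effective stress: σ'_0 = σ_v − u = 110.91 − 59.351 = 51.559 kPa.
Stress increase at mid-clay by the 2:1 spreading method:
Δσ = qB/(B+z) = 179×4.7/(4.7+6.05) = 78.26 kPa
Final effective stress: σ'_f = σ'_0 + Δσ = 51.559 + 78.26 = 129.82 kPa.
Normally consolidated clay, so the full stress increment lies on the virgin compression line:
S_c = C_c·H/(1+e₀)·log₁₀(σ'_f/σ'_0) = 0.34×6.7/(1+0.95)×log₁₀(129.82/51.559)
    = 1.1682 × 0.40104 = 0.4685 m

S_c ≈ 0.468 m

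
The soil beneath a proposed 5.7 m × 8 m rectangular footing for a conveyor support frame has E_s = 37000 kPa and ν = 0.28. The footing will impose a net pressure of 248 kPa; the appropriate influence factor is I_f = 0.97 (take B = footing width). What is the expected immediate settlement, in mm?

S_e ≈ 34.2 mm

Immediate (elastic) settlement: S_e = q·B·(1−ν²)/E_s · I_f.
S_e = 248 × 5.7 × (1 − 0.28²) / 37000 × 0.97
    = 248 × 5.7 × 0.9216 / 37000 × 0.97
    = 0.03415 m = 34.15 mm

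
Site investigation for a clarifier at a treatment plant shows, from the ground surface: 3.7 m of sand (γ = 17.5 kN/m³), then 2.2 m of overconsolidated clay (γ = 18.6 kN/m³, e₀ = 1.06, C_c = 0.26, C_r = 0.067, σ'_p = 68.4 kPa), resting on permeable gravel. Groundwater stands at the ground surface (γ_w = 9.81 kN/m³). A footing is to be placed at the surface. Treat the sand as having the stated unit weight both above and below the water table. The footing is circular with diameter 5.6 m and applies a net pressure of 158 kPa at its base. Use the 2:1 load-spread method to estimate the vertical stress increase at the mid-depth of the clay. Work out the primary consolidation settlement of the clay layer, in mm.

Mid-depth of clay below the ground surface: z = 3.7 + 2.2/2 = 4.8 m.
Total vertical stress at mid-clay: σ_v = 17.5×3.7 + 18.6×1.1 = 85.21 kPa.
Pore pressure: u = 9.81×(4.8 − 0) = 47.088 kPa.
Initial effective stress: σ'_0 = σ_v − u = 85.21 − 47.088 = 38.122 kPa.
Stress increase at mid-clay by the 2:1 spreading method:
Δσ ≈ qD²/(D+z)² = 158×5.6²/(5.6+4.8)² = 45.811 kPa
Final effective stress: σ'_f = 38.122 + 45.811 = 83.933 kPa.
σ'_f = 83.933 > σ'_p = 68.4 kPa, so the stress path crosses the preconsolidation pressure — recompression up to σ'_p, then virgin compression beyond:
S_c = H/(1+e₀)·[C_r·log₁₀(σ'_p/σ'_0) + C_c·log₁₀(σ'_f/σ'_p)]
    = 2.2/2.06 × [0.067×log₁₀(68.4/38.122) + 0.26×log₁₀(83.933/68.4)]
    = 1.068 × [0.01701 + 0.023108] = 0.04285 m

S_c ≈ 42.8 mm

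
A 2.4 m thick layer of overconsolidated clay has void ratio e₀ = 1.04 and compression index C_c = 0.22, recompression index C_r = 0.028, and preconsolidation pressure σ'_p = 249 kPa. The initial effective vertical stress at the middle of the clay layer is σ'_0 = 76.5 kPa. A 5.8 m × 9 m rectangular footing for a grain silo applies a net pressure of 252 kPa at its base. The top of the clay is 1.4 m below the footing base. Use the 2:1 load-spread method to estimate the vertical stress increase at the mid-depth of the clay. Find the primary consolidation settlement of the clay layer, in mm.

S_c ≈ 14.5 mm

Mid-depth of clay below the footing base: z = 1.4 + 2.4/2 = 2.6 m.
Stress increase at mid-clay by the 2:1 spreading method:
Δσ = qBL/((B+z)(L+z)) = 252×5.8×9/((5.8+2.6)(9+2.6)) = 135 kPa
Final effective stress: σ'_f = 76.5 + 135 = 211.5 kPa.
σ'_f = 211.5 ≤ σ'_p = 249 kPa, so the clay remains overconsolidated and only the recompression index applies:
S_c = C_r·H/(1+e₀)·log₁₀(σ'_f/σ'_0) = 0.028×2.4/2.04×log₁₀(211.5/76.5)
    = 0.032942 × 0.44165 = 0.01455 m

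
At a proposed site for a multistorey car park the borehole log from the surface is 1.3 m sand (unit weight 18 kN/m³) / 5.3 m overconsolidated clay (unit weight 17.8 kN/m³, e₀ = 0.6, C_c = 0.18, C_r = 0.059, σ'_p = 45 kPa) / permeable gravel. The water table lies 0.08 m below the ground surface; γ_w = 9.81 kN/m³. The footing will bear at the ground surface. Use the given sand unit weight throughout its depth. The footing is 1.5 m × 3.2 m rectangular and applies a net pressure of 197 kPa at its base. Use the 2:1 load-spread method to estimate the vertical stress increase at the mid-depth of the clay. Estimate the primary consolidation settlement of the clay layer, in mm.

S_c ≈ 88 mm

Mid-depth of clay below the ground surface: z = 1.3 + 5.3/2 = 3.95 m.
Total vertical stress at mid-clay: σ_v = 18×1.3 + 17.8×2.65 = 70.57 kPa.
Pore pressure: u = 9.81×(3.95 − 0.08) = 37.965 kPa.
Initial effective stress: σ'_0 = σ_v − u = 70.57 − 37.965 = 32.605 kPa.
Stress increase at mid-clay by the 2:1 spreading method:
Δσ = qBL/((B+z)(L+z)) = 197×1.5×3.2/((1.5+3.95)(3.2+3.95)) = 24.266 kPa
Final effective stress: σ'_f = 32.605 + 24.266 = 56.871 kPa.
σ'_f = 56.871 > σ'_p = 45 kPa, so the stress path crosses the preconsolidation pressure — recompression up to σ'_p, then virgin compression beyond:
S_c = H/(1+e₀)·[C_r·log₁₀(σ'_p/σ'_0) + C_c·log₁₀(σ'_f/σ'_p)]
    = 5.3/1.6 × [0.059×log₁₀(45/32.605) + 0.18×log₁₀(56.871/45)]
    = 3.3125 × [0.0082558 + 0.018302] = 0.08797 m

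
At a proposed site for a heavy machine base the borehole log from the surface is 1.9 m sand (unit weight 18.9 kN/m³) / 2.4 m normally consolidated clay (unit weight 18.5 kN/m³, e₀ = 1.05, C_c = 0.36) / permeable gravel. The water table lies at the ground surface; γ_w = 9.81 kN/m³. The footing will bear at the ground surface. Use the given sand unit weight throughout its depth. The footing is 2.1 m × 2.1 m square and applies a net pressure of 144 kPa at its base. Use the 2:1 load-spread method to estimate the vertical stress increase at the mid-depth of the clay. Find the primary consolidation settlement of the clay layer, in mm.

S_c ≈ 112 mm

Mid-depth of clay below the ground surface: z = 1.9 + 2.4/2 = 3.1 m.
Total vertical stress at mid-clay: σ_v = 18.9×1.9 + 18.5×1.2 = 58.11 kPa.
Pore pressure: u = 9.81×(3.1 − 0) = 30.411 kPa.
Initial effective stress: σ'_0 = σ_v − u = 58.11 − 30.411 = 27.699 kPa.
Stress increase at mid-clay by the 2:1 spreading method:
Δσ = qBL/((B+z)(L+z)) = 144×2.1×2.1/((2.1+3.1)(2.1+3.1)) = 23.485 kPa
Final effective stress: σ'_f = σ'_0 + Δσ = 27.699 + 23.485 = 51.184 kPa.
Normally consolidated clay, so the full stress increment lies on the virgin compression line:
S_c = C_c·H/(1+e₀)·log₁₀(σ'_f/σ'_0) = 0.36×2.4/(1+1.05)×log₁₀(51.184/27.699)
    = 0.42146 × 0.26667 = 0.1124 m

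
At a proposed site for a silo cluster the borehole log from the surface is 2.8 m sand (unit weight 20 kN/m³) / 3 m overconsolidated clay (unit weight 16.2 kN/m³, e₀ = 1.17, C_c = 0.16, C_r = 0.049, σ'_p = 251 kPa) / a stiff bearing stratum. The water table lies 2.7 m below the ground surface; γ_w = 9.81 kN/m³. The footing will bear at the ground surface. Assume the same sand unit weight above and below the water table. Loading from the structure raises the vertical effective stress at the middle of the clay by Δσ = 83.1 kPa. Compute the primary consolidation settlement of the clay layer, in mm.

S_c ≈ 24.3 mm

Mid-depth of clay below the ground surface: z = 2.8 + 3/2 = 4.3 m.
Total vertical stress at mid-clay: σ_v = 20×2.8 + 16.2×1.5 = 80.3 kPa.
Pore pressure: u = 9.81×(4.3 − 2.7) = 15.696 kPa.
Initial effective stress: σ'_0 = σ_v − u = 80.3 − 15.696 = 64.604 kPa.
Final effective stress: σ'_f = 64.604 + 83.1 = 147.7 kPa.
σ'_f = 147.7 ≤ σ'_p = 251 kPa, so the clay remains overconsolidated and only the recompression index applies:
S_c = C_r·H/(1+e₀)·log₁₀(σ'_f/σ'_0) = 0.049×3/2.17×log₁₀(147.7/64.604)
    = 0.067743 × 0.35912 = 0.02433 m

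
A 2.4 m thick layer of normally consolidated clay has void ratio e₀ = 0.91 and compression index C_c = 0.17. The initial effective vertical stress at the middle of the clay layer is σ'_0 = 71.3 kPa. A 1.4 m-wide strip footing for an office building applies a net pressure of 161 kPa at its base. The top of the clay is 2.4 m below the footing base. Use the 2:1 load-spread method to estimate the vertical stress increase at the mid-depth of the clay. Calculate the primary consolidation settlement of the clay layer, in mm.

Mid-depth of clay below the footing base: z = 2.4 + 2.4/2 = 3.6 m.
Stress increase at mid-clay by the 2:1 spreading method:
Δσ = qB/(B+z) = 161×1.4/(1.4+3.6) = 45.08 kPa
Final effective stress: σ'_f = σ'_0 + Δσ = 71.3 + 45.08 = 116.38 kPa.
Normally consolidated clay, so the full stress increment lies on the virgin compression line:
S_c = C_c·H/(1+e₀)·log₁₀(σ'_f/σ'_0) = 0.17×2.4/(1+0.91)×log₁₀(116.38/71.3)
    = 0.21361 × 0.21279 = 0.04545 m

S_c ≈ 45.5 mm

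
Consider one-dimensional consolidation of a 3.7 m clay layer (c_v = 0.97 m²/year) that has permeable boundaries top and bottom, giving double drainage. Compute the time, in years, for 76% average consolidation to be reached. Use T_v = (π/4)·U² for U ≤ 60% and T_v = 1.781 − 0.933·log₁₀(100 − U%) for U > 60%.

t ≈ 1.74 years

Drainage path length: H_d = H/2 = 1.85 m (double drainage).
U > 60%: T_v = 1.781 − 0.933·log₁₀(100 − 76) = 0.49326.
t = T_v·H_d²/c_v = 0.49326×1.85²/0.97 = 1.74 years.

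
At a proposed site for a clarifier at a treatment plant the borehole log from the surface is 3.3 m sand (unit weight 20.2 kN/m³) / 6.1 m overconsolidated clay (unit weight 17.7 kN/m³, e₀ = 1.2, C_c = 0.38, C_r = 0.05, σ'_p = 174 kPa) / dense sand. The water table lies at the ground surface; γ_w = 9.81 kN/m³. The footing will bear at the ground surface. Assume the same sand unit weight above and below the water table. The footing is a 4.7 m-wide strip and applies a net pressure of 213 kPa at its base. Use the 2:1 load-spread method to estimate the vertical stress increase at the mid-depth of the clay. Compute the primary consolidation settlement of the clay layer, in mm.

S_c ≈ 56.4 mm

Mid-depth of clay below the ground surface: z = 3.3 + 6.1/2 = 6.35 m.
Total vertical stress at mid-clay: σ_v = 20.2×3.3 + 17.7×3.05 = 120.64 kPa.
Pore pressure: u = 9.81×(6.35 − 0) = 62.294 kPa.
Initial effective stress: σ'_0 = σ_v − u = 120.64 − 62.294 = 58.346 kPa.
Stress increase at mid-clay by the 2:1 spreading method:
Δσ = qB/(B+z) = 213×4.7/(4.7+6.35) = 90.597 kPa
Final effective stress: σ'_f = 58.346 + 90.597 = 148.94 kPa.
σ'_f = 148.94 ≤ σ'_p = 174 kPa, so the clay remains overconsolidated and only the recompression index applies:
S_c = C_r·H/(1+e₀)·log₁₀(σ'_f/σ'_0) = 0.05×6.1/2.2×log₁₀(148.94/58.346)
    = 0.13864 × 0.407 = 0.05642 m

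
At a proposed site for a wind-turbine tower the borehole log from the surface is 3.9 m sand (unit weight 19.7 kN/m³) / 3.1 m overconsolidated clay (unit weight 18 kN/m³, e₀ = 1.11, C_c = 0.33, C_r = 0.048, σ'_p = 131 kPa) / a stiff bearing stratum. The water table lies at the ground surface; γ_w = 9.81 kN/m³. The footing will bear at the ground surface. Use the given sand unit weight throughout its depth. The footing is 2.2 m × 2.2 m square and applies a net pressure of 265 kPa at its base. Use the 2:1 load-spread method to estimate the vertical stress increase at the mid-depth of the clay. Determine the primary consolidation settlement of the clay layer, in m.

S_c ≈ 0.0109 m

Mid-depth of clay below the ground surface: z = 3.9 + 3.1/2 = 5.45 m.
Total vertical stress at mid-clay: σ_v = 19.7×3.9 + 18×1.55 = 104.73 kPa.
Pore pressure: u = 9.81×(5.45 − 0) = 53.465 kPa.
Initial effective stress: σ'_0 = σ_v − u = 104.73 − 53.465 = 51.265 kPa.
Stress increase at mid-clay by the 2:1 spreading method:
Δσ = qBL/((B+z)(L+z)) = 265×2.2×2.2/((2.2+5.45)(2.2+5.45)) = 21.916 kPa
Final effective stress: σ'_f = 51.265 + 21.916 = 73.181 kPa.
σ'_f = 73.181 ≤ σ'_p = 131 kPa, so the clay remains overconsolidated and only the recompression index applies:
S_c = C_r·H/(1+e₀)·log₁₀(σ'_f/σ'_0) = 0.048×3.1/2.11×log₁₀(73.181/51.265)
    = 0.070522 × 0.15458 = 0.0109 m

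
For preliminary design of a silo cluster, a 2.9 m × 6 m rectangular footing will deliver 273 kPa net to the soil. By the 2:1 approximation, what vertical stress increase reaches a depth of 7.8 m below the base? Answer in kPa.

By the 2:1 method the load spreads at 1 horizontal : 2 vertical, so at depth z the loaded area has grown by z in each plan dimension:
Δσ = qBL/((B+z)(L+z)) = 273×2.9×6/((2.9+7.8)(6+7.8)) = 32.17 kPa

Δσ_z ≈ 32.2 kPa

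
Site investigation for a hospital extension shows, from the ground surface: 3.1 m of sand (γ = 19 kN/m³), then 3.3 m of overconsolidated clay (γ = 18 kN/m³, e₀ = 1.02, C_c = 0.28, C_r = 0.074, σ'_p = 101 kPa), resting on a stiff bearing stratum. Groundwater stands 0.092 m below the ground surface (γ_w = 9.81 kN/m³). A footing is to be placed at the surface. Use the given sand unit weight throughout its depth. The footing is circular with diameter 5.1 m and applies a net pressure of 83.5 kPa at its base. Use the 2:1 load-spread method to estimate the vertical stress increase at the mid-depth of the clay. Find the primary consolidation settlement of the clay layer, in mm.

Mid-depth of clay below the ground surface: z = 3.1 + 3.3/2 = 4.75 m.
Total vertical stress at mid-clay: σ_v = 19×3.1 + 18×1.65 = 88.6 kPa.
Pore pressure: u = 9.81×(4.75 − 0.092) = 45.695 kPa.
Initial effective stress: σ'_0 = σ_v − u = 88.6 − 45.695 = 42.905 kPa.
Stress increase at mid-clay by the 2:1 spreading method:
Δσ ≈ qD²/(D+z)² = 83.5×5.1²/(5.1+4.75)² = 22.385 kPa
Final effective stress: σ'_f = 42.905 + 22.385 = 65.29 kPa.
σ'_f = 65.29 ≤ σ'_p = 101 kPa, so the clay remains overconsolidated and only the recompression index applies:
S_c = C_r·H/(1+e₀)·log₁₀(σ'_f/σ'_0) = 0.074×3.3/2.02×log₁₀(65.29/42.905)
    = 0.12089 × 0.18234 = 0.02204 m

S_c ≈ 22 mm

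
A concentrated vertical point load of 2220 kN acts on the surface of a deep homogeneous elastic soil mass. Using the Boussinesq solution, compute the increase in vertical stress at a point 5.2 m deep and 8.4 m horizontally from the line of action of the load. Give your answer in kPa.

Δσ_z ≈ 1.58 kPa

Boussinesq vertical stress below a point load on an elastic half-space:
Δσ_z = 3P/(2πz²) · [1 + (r/z)²]^(−5/2)
r/z = 8.4/5.2 = 1.6154; [1+(r/z)²]^(−5/2) = 0.040401.
Δσ_z = 3×2220/(2π×5.2²) × 0.040401 = 39.2 × 0.040401 = 1.584 kPa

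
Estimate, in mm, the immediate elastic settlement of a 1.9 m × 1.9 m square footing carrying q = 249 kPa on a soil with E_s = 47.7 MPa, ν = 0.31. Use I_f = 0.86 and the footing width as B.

Immediate (elastic) settlement: S_e = q·B·(1−ν²)/E_s · I_f.
E_s = 47.7 MPa = 47700 kPa.
S_e = 249 × 1.9 × (1 − 0.31²) / 47700 × 0.86
    = 249 × 1.9 × 0.9039 / 47700 × 0.86
    = 0.00771 m = 7.71 mm

S_e ≈ 7.71 mm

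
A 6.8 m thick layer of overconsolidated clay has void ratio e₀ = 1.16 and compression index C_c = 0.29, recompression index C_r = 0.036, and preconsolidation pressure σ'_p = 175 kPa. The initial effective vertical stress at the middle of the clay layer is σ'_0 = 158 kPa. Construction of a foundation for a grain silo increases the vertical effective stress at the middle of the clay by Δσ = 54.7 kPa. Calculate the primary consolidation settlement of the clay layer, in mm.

Final effective stress: σ'_f = 158 + 54.7 = 212.7 kPa.
σ'_f = 212.7 > σ'_p = 175 kPa, so the stress path crosses the preconsolidation pressure — recompression up to σ'_p, then virgin compression beyond:
S_c = H/(1+e₀)·[C_r·log₁₀(σ'_p/σ'_0) + C_c·log₁₀(σ'_f/σ'_p)]
    = 6.8/2.16 × [0.036×log₁₀(175/158) + 0.29×log₁₀(212.7/175)]
    = 3.1481 × [0.0015977 + 0.024572] = 0.08238 m

S_c ≈ 82.4 mm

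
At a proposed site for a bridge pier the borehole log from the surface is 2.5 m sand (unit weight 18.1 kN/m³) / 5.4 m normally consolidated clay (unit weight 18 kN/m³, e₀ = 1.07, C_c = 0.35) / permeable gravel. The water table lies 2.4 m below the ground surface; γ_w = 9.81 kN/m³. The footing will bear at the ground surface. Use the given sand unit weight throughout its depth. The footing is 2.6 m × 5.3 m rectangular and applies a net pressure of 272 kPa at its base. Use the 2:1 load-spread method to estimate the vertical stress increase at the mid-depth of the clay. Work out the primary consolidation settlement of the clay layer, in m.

Mid-depth of clay below the ground surface: z = 2.5 + 5.4/2 = 5.2 m.
Total vertical stress at mid-clay: σ_v = 18.1×2.5 + 18×2.7 = 93.85 kPa.
Pore pressure: u = 9.81×(5.2 − 2.4) = 27.468 kPa.
Initial effective stress: σ'_0 = σ_v − u = 93.85 − 27.468 = 66.382 kPa.
Stress increase at mid-clay by the 2:1 spreading method:
Δσ = qBL/((B+z)(L+z)) = 272×2.6×5.3/((2.6+5.2)(5.3+5.2)) = 45.765 kPa
Final effective stress: σ'_f = σ'_0 + Δσ = 66.382 + 45.765 = 112.15 kPa.
Normally consolidated clay, so the full stress increment lies on the virgin compression line:
S_c = C_c·H/(1+e₀)·log₁₀(σ'_f/σ'_0) = 0.35×5.4/(1+1.07)×log₁₀(112.15/66.382)
    = 0.91304 × 0.22775 = 0.2079 m

S_c ≈ 0.208 m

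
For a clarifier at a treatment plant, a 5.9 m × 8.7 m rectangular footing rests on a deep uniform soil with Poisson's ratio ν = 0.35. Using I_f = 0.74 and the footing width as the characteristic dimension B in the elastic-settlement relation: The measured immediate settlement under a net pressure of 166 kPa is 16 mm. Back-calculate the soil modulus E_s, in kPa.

S_e = q·B·(1−ν²)/E_s · I_f  ⇒  E_s = q·B·(1−ν²)·I_f / S_e.
E_s = 166 × 5.9 × 0.8775 × 0.74 / 0.016 = 39750 kPa

E_s ≈ 39700 kPa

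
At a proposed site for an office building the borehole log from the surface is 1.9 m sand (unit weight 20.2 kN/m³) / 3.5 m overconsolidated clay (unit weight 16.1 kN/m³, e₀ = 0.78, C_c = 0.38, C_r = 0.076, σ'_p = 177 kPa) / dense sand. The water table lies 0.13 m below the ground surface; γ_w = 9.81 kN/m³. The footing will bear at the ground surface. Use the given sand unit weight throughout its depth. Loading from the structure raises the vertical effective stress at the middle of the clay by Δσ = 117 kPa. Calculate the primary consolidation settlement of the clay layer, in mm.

S_c ≈ 99.8 mm

Mid-depth of clay below the ground surface: z = 1.9 + 3.5/2 = 3.65 m.
Total vertical stress at mid-clay: σ_v = 20.2×1.9 + 16.1×1.75 = 66.555 kPa.
Pore pressure: u = 9.81×(3.65 − 0.13) = 34.531 kPa.
Initial effective stress: σ'_0 = σ_v − u = 66.555 − 34.531 = 32.024 kPa.
Final effective stress: σ'_f = 32.024 + 117 = 149.02 kPa.
σ'_f = 149.02 ≤ σ'_p = 177 kPa, so the clay remains overconsolidated and only the recompression index applies:
S_c = C_r·H/(1+e₀)·log₁₀(σ'_f/σ'_0) = 0.076×3.5/1.78×log₁₀(149.02/32.024)
    = 0.14944 × 0.66777 = 0.09979 m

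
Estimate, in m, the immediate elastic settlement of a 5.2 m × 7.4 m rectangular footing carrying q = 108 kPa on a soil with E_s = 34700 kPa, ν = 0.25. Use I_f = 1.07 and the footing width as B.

S_e ≈ 0.0162 m

Immediate (elastic) settlement: S_e = q·B·(1−ν²)/E_s · I_f.
S_e = 108 × 5.2 × (1 − 0.25²) / 34700 × 1.07
    = 108 × 5.2 × 0.9375 / 34700 × 1.07
    = 0.01624 m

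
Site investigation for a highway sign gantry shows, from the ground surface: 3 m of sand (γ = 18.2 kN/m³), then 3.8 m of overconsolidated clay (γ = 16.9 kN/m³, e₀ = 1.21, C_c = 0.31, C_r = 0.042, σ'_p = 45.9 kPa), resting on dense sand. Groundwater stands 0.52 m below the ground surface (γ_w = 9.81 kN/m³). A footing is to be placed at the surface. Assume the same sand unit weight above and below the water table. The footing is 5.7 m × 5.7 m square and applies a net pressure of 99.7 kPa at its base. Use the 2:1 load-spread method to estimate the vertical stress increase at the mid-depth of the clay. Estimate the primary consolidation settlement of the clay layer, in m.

S_c ≈ 0.108 m

Mid-depth of clay below the ground surface: z = 3 + 3.8/2 = 4.9 m.
Total vertical stress at mid-clay: σ_v = 18.2×3 + 16.9×1.9 = 86.71 kPa.
Pore pressure: u = 9.81×(4.9 − 0.52) = 42.968 kPa.
Initial effective stress: σ'_0 = σ_v − u = 86.71 − 42.968 = 43.742 kPa.
Stress increase at mid-clay by the 2:1 spreading method:
Δσ = qBL/((B+z)(L+z)) = 99.7×5.7×5.7/((5.7+4.9)(5.7+4.9)) = 28.829 kPa
Final effective stress: σ'_f = 43.742 + 28.829 = 72.571 kPa.
σ'_f = 72.571 > σ'_p = 45.9 kPa, so the stress path crosses the preconsolidation pressure — recompression up to σ'_p, then virgin compression beyond:
S_c = H/(1+e₀)·[C_r·log₁₀(σ'_p/σ'_0) + C_c·log₁₀(σ'_f/σ'_p)]
    = 3.8/2.21 × [0.042×log₁₀(45.9/43.742) + 0.31×log₁₀(72.571/45.9)]
    = 1.7195 × [0.00087839 + 0.061675] = 0.1076 m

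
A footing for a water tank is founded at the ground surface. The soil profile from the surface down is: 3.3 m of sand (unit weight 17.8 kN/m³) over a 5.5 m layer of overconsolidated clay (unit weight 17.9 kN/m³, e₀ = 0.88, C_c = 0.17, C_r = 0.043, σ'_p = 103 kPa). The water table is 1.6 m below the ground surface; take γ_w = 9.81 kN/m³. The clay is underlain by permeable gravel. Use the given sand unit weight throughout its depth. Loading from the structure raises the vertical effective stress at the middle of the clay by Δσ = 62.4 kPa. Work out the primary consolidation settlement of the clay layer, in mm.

Mid-depth of clay below the ground surface: z = 3.3 + 5.5/2 = 6.05 m.
Total vertical stress at mid-clay: σ_v = 17.8×3.3 + 17.9×2.75 = 107.97 kPa.
Pore pressure: u = 9.81×(6.05 − 1.6) = 43.655 kPa.
Initial effective stress: σ'_0 = σ_v − u = 107.97 − 43.655 = 64.315 kPa.
Final effective stress: σ'_f = 64.315 + 62.4 = 126.72 kPa.
σ'_f = 126.72 > σ'_p = 103 kPa, so the stress path crosses the preconsolidation pressure — recompression up to σ'_p, then virgin compression beyond:
S_c = H/(1+e₀)·[C_r·log₁₀(σ'_p/σ'_0) + C_c·log₁₀(σ'_f/σ'_p)]
    = 5.5/1.88 × [0.043×log₁₀(103/64.315) + 0.17×log₁₀(126.72/103)]
    = 2.9255 × [0.0087946 + 0.015301] = 0.07049 m

S_c ≈ 70.5 mm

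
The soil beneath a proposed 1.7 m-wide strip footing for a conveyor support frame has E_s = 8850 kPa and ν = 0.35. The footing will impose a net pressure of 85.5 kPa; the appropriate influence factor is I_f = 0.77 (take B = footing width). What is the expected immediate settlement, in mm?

S_e ≈ 11.1 mm

Immediate (elastic) settlement: S_e = q·B·(1−ν²)/E_s · I_f.
S_e = 85.5 × 1.7 × (1 − 0.35²) / 8850 × 0.77
    = 85.5 × 1.7 × 0.8775 / 8850 × 0.77
    = 0.0111 m = 11.1 mm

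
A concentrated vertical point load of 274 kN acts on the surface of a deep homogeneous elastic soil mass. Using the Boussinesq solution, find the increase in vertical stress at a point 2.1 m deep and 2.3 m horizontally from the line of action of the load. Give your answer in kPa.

Δσ_z ≈ 4.13 kPa

Boussinesq vertical stress below a point load on an elastic half-space:
Δσ_z = 3P/(2πz²) · [1 + (r/z)²]^(−5/2)
r/z = 2.3/2.1 = 1.0952; [1+(r/z)²]^(−5/2) = 0.13937.
Δσ_z = 3×274/(2π×2.1²) × 0.13937 = 29.666 × 0.13937 = 4.135 kPa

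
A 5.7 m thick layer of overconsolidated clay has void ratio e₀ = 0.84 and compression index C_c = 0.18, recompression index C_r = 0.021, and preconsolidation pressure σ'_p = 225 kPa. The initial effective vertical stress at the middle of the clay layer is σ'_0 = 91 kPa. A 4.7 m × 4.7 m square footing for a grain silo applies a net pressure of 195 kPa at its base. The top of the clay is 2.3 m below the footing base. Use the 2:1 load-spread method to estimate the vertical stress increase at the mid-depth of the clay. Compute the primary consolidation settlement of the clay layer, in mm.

Mid-depth of clay below the footing base: z = 2.3 + 5.7/2 = 5.15 m.
Stress increase at mid-clay by the 2:1 spreading method:
Δσ = qBL/((B+z)(L+z)) = 195×4.7×4.7/((4.7+5.15)(4.7+5.15)) = 44.397 kPa
Final effective stress: σ'_f = 91 + 44.397 = 135.4 kPa.
σ'_f = 135.4 ≤ σ'_p = 225 kPa, so the clay remains overconsolidated and only the recompression index applies:
S_c = C_r·H/(1+e₀)·log₁₀(σ'_f/σ'_0) = 0.021×5.7/1.84×log₁₀(135.4/91)
    = 0.065054 × 0.17258 = 0.01123 m

S_c ≈ 11.2 mm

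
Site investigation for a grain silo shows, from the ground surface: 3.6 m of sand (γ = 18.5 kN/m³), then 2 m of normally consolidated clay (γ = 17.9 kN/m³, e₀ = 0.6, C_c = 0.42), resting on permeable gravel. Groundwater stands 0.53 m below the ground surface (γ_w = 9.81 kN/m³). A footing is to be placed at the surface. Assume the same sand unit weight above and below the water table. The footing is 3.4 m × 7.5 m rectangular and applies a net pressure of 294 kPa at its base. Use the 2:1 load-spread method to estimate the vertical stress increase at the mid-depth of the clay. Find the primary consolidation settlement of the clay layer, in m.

Mid-depth of clay below the ground surface: z = 3.6 + 2/2 = 4.6 m.
Total vertical stress at mid-clay: σ_v = 18.5×3.6 + 17.9×1 = 84.5 kPa.
Pore pressure: u = 9.81×(4.6 − 0.53) = 39.927 kPa.
Initial effective stress: σ'_0 = σ_v − u = 84.5 − 39.927 = 44.573 kPa.
Stress increase at mid-clay by the 2:1 spreading method:
Δσ = qBL/((B+z)(L+z)) = 294×3.4×7.5/((3.4+4.6)(7.5+4.6)) = 77.448 kPa
Final effective stress: σ'_f = σ'_0 + Δσ = 44.573 + 77.448 = 122.02 kPa.
Normally consolidated clay, so the full stress increment lies on the virgin compression line:
S_c = C_c·H/(1+e₀)·log₁₀(σ'_f/σ'_0) = 0.42×2/(1+0.6)×log₁₀(122.02/44.573)
    = 0.525 × 0.43736 = 0.2296 m

S_c ≈ 0.23 m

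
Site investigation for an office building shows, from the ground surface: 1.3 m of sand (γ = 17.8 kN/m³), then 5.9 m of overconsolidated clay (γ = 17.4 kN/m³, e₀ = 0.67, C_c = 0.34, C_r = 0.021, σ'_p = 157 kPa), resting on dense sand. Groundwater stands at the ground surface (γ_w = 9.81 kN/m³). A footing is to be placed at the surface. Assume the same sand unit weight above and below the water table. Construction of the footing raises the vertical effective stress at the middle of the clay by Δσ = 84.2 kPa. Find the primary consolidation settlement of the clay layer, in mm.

Mid-depth of clay below the ground surface: z = 1.3 + 5.9/2 = 4.25 m.
Total vertical stress at mid-clay: σ_v = 17.8×1.3 + 17.4×2.95 = 74.47 kPa.
Pore pressure: u = 9.81×(4.25 − 0) = 41.693 kPa.
Initial effective stress: σ'_0 = σ_v − u = 74.47 − 41.693 = 32.777 kPa.
Final effective stress: σ'_f = 32.777 + 84.2 = 116.98 kPa.
σ'_f = 116.98 ≤ σ'_p = 157 kPa, so the clay remains overconsolidated and only the recompression index applies:
S_c = C_r·H/(1+e₀)·log₁₀(σ'_f/σ'_0) = 0.021×5.9/1.67×log₁₀(116.98/32.777)
    = 0.074191 × 0.55254 = 0.04099 m

S_c ≈ 41 mm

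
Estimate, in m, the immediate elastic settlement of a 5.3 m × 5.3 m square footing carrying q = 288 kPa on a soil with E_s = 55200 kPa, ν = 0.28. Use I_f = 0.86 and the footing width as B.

Immediate (elastic) settlement: S_e = q·B·(1−ν²)/E_s · I_f.
S_e = 288 × 5.3 × (1 − 0.28²) / 55200 × 0.86
    = 288 × 5.3 × 0.9216 / 55200 × 0.86
    = 0.02192 m

S_e ≈ 0.0219 m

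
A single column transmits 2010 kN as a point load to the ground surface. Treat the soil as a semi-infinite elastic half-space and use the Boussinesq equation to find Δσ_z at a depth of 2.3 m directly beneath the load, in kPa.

Δσ_z ≈ 181 kPa

Boussinesq vertical stress below a point load on an elastic half-space:
Δσ_z = 3P/(2πz²) · [1 + (r/z)²]^(−5/2)
r/z = 0/2.3 = 0; [1+(r/z)²]^(−5/2) = 1.
Δσ_z = 3×2010/(2π×2.3²) × 1 = 181.42 × 1 = 181.4 kPa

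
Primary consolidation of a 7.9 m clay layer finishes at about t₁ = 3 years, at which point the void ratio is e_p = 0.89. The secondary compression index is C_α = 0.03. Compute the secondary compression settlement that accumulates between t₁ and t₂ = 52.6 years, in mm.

S_s ≈ 156 mm

Secondary compression: S_s = C_α·H/(1+e_p)·log₁₀(t₂/t₁)
S_s = 0.03×7.9/(1+0.89)×log₁₀(52.6/3)
    = 0.1254 × 1.244 = 0.156 m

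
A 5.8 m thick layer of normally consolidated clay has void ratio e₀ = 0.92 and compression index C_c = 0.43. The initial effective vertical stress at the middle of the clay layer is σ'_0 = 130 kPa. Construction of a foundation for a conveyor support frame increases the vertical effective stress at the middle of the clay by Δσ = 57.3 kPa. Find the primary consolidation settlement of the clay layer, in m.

S_c ≈ 0.206 m

Final effective stress: σ'_f = σ'_0 + Δσ = 130 + 57.3 = 187.3 kPa.
Normally consolidated clay, so the full stress increment lies on the virgin compression line:
S_c = C_c·H/(1+e₀)·log₁₀(σ'_f/σ'_0) = 0.43×5.8/(1+0.92)×log₁₀(187.3/130)
    = 1.299 × 0.15859 = 0.206 m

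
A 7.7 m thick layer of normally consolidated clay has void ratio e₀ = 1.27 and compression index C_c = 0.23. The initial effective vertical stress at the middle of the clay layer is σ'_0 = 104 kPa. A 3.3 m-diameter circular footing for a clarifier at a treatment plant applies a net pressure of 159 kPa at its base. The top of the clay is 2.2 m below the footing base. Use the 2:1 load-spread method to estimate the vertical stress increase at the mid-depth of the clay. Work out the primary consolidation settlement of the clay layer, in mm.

S_c ≈ 59.1 mm

Mid-depth of clay below the footing base: z = 2.2 + 7.7/2 = 6.05 m.
Stress increase at mid-clay by the 2:1 spreading method:
Δσ ≈ qD²/(D+z)² = 159×3.3²/(3.3+6.05)² = 19.806 kPa
Final effective stress: σ'_f = σ'_0 + Δσ = 104 + 19.806 = 123.81 kPa.
Normally consolidated clay, so the full stress increment lies on the virgin compression line:
S_c = C_c·H/(1+e₀)·log₁₀(σ'_f/σ'_0) = 0.23×7.7/(1+1.27)×log₁₀(123.81/104)
    = 0.78018 × 0.075722 = 0.05908 m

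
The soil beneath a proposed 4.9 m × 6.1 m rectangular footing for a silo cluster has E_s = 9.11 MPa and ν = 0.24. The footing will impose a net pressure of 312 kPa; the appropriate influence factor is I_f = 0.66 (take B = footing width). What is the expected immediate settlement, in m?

Immediate (elastic) settlement: S_e = q·B·(1−ν²)/E_s · I_f.
E_s = 9.11 MPa = 9110 kPa.
S_e = 312 × 4.9 × (1 − 0.24²) / 9110 × 0.66
    = 312 × 4.9 × 0.9424 / 9110 × 0.66
    = 0.1044 m

S_e ≈ 0.104 m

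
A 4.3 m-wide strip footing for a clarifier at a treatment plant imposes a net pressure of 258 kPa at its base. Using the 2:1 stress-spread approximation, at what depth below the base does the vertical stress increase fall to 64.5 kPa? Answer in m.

2:1 spreading — at depth z the loaded area has grown by z in each plan dimension:
qB/(B+z) = Δσ_z ⇒ z = qB/Δσ_z − B = 258×4.3/64.5 − 4.3 = 12.9 m

z ≈ 12.9 m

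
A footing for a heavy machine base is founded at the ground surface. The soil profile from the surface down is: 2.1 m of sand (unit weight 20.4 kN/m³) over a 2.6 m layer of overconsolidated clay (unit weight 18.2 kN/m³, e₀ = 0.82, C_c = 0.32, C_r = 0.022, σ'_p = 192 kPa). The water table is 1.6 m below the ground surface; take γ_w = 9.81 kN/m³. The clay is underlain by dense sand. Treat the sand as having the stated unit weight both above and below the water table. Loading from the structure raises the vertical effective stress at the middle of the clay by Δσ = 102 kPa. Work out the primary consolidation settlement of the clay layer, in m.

S_c ≈ 0.0154 m

Mid-depth of clay below the ground surface: z = 2.1 + 2.6/2 = 3.4 m.
Total vertical stress at mid-clay: σ_v = 20.4×2.1 + 18.2×1.3 = 66.5 kPa.
Pore pressure: u = 9.81×(3.4 − 1.6) = 17.658 kPa.
Initial effective stress: σ'_0 = σ_v − u = 66.5 − 17.658 = 48.842 kPa.
Final effective stress: σ'_f = 48.842 + 102 = 150.84 kPa.
σ'_f = 150.84 ≤ σ'_p = 192 kPa, so the clay remains overconsolidated and only the recompression index applies:
S_c = C_r·H/(1+e₀)·log₁₀(σ'_f/σ'_0) = 0.022×2.6/1.82×log₁₀(150.84/48.842)
    = 0.031429 × 0.48972 = 0.01539 m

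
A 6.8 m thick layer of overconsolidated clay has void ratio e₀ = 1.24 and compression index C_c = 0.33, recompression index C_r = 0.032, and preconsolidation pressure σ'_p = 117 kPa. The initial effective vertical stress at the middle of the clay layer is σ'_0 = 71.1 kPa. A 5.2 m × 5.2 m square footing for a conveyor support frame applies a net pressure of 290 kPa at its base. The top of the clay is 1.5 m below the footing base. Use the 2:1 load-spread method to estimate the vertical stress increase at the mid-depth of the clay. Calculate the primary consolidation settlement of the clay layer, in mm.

S_c ≈ 123 mm

Mid-depth of clay below the footing base: z = 1.5 + 6.8/2 = 4.9 m.
Stress increase at mid-clay by the 2:1 spreading method:
Δσ = qBL/((B+z)(L+z)) = 290×5.2×5.2/((5.2+4.9)(5.2+4.9)) = 76.871 kPa
Final effective stress: σ'_f = 71.1 + 76.871 = 147.97 kPa.
σ'_f = 147.97 > σ'_p = 117 kPa, so the stress path crosses the preconsolidation pressure — recompression up to σ'_p, then virgin compression beyond:
S_c = H/(1+e₀)·[C_r·log₁₀(σ'_p/σ'_0) + C_c·log₁₀(σ'_f/σ'_p)]
    = 6.8/2.24 × [0.032×log₁₀(117/71.1) + 0.33×log₁₀(147.97/117)]
    = 3.0357 × [0.0069221 + 0.033656] = 0.1232 m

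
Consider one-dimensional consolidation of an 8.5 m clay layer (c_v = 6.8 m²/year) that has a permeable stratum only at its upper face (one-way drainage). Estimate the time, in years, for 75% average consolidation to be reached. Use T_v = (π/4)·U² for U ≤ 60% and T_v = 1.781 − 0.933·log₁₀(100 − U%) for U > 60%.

Drainage path length: H_d = H = 8.5 m (single drainage).
U > 60%: T_v = 1.781 − 0.933·log₁₀(100 − 75) = 0.47672.
t = T_v·H_d²/c_v = 0.47672×8.5²/6.8 = 5.065 years.

t ≈ 5.07 years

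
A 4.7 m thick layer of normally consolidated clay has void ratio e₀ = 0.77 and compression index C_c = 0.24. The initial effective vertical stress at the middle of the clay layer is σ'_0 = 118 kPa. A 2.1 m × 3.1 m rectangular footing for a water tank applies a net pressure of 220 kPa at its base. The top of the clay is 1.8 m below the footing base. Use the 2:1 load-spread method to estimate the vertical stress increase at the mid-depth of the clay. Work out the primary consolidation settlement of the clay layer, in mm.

S_c ≈ 65.7 mm

Mid-depth of clay below the footing base: z = 1.8 + 4.7/2 = 4.15 m.
Stress increase at mid-clay by the 2:1 spreading method:
Δσ = qBL/((B+z)(L+z)) = 220×2.1×3.1/((2.1+4.15)(3.1+4.15)) = 31.607 kPa
Final effective stress: σ'_f = σ'_0 + Δσ = 118 + 31.607 = 149.61 kPa.
Normally consolidated clay, so the full stress increment lies on the virgin compression line:
S_c = C_c·H/(1+e₀)·log₁₀(σ'_f/σ'_0) = 0.24×4.7/(1+0.77)×log₁₀(149.61/118)
    = 0.63729 × 0.10308 = 0.06569 m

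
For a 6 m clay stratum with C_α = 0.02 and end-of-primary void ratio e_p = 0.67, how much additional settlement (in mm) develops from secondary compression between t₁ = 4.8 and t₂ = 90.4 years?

S_s ≈ 91.6 mm

Secondary compression: S_s = C_α·H/(1+e_p)·log₁₀(t₂/t₁)
S_s = 0.02×6/(1+0.67)×log₁₀(90.4/4.8)
    = 0.07186 × 1.275 = 0.09161 m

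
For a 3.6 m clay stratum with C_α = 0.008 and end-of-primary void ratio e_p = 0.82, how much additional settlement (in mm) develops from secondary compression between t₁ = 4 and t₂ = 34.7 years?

Secondary compression: S_s = C_α·H/(1+e_p)·log₁₀(t₂/t₁)
S_s = 0.008×3.6/(1+0.82)×log₁₀(34.7/4)
    = 0.01582 × 0.9383 = 0.01485 m

S_s ≈ 14.8 mm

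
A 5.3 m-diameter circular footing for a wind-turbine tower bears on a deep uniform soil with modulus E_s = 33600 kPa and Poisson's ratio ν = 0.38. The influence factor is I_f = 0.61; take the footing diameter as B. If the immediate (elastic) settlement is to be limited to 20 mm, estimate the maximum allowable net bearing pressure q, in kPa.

S_e = q·B·(1−ν²)/E_s · I_f  ⇒  q = S_e·E_s / (B·(1−ν²)·I_f).
q = 0.02 × 33600 / (5.3 × 0.8556 × 0.61) = 242.9 kPa

q ≈ 243 kPa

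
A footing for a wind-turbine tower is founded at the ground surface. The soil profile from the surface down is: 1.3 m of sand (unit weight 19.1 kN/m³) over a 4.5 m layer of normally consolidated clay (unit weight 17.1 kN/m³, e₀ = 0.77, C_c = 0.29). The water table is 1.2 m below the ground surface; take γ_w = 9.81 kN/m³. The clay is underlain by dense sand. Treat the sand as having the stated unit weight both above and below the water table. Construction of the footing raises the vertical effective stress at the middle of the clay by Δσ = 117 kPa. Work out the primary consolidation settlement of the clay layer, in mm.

Mid-depth of clay below the ground surface: z = 1.3 + 4.5/2 = 3.55 m.
Total vertical stress at mid-clay: σ_v = 19.1×1.3 + 17.1×2.25 = 63.305 kPa.
Pore pressure: u = 9.81×(3.55 − 1.2) = 23.054 kPa.
Initial effective stress: σ'_0 = σ_v − u = 63.305 − 23.054 = 40.251 kPa.
Final effective stress: σ'_f = σ'_0 + Δσ = 40.251 + 117 = 157.25 kPa.
Normally consolidated clay, so the full stress increment lies on the virgin compression line:
S_c = C_c·H/(1+e₀)·log₁₀(σ'_f/σ'_0) = 0.29×4.5/(1+0.77)×log₁₀(157.25/40.251)
    = 0.73729 × 0.59181 = 0.4363 m

S_c ≈ 436 mm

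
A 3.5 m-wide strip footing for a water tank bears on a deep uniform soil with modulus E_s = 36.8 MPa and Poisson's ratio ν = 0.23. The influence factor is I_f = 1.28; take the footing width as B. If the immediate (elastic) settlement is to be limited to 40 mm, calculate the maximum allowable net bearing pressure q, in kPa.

E_s = 36.8 MPa = 36800 kPa.
S_e = q·B·(1−ν²)/E_s · I_f  ⇒  q = S_e·E_s / (B·(1−ν²)·I_f).
q = 0.04 × 36800 / (3.5 × 0.9471 × 1.28) = 346.9 kPa

q ≈ 347 kPa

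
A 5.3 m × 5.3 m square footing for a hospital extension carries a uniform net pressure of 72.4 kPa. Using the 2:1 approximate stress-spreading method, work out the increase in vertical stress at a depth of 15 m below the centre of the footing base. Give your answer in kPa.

By the 2:1 method the load spreads at 1 horizontal : 2 vertical, so at depth z the loaded area has grown by z in each plan dimension:
Δσ = qBL/((B+z)(L+z)) = 72.4×5.3×5.3/((5.3+15)(5.3+15)) = 4.9351 kPa

Δσ_z ≈ 4.94 kPa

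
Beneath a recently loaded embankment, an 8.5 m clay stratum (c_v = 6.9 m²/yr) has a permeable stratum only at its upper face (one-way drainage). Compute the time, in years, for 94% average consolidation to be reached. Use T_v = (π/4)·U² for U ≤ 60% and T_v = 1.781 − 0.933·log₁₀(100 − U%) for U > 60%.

Drainage path length: H_d = H = 8.5 m (single drainage).
U > 60%: T_v = 1.781 − 0.933·log₁₀(100 − 94) = 1.055.
t = T_v·H_d²/c_v = 1.055×8.5²/6.9 = 11.05 years.

t ≈ 11 years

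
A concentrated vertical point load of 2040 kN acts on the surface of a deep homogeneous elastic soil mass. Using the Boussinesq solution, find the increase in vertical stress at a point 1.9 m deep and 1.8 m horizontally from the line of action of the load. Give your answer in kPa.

Δσ_z ≈ 54.4 kPa

Boussinesq vertical stress below a point load on an elastic half-space:
Δσ_z = 3P/(2πz²) · [1 + (r/z)²]^(−5/2)
r/z = 1.8/1.9 = 0.94737; [1+(r/z)²]^(−5/2) = 0.20162.
Δσ_z = 3×2040/(2π×1.9²) × 0.20162 = 269.81 × 0.20162 = 54.4 kPa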